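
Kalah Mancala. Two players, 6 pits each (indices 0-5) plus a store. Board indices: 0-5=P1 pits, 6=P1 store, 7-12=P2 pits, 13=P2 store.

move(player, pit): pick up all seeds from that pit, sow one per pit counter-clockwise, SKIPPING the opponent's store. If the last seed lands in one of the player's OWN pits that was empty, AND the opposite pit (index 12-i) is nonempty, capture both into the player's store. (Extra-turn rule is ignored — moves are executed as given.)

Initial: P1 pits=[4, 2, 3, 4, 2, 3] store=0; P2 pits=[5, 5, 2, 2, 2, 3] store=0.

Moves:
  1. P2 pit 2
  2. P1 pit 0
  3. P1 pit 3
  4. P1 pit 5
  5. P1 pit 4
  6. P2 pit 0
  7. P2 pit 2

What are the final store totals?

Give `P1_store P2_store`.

Answer: 3 1

Derivation:
Move 1: P2 pit2 -> P1=[4,2,3,4,2,3](0) P2=[5,5,0,3,3,3](0)
Move 2: P1 pit0 -> P1=[0,3,4,5,3,3](0) P2=[5,5,0,3,3,3](0)
Move 3: P1 pit3 -> P1=[0,3,4,0,4,4](1) P2=[6,6,0,3,3,3](0)
Move 4: P1 pit5 -> P1=[0,3,4,0,4,0](2) P2=[7,7,1,3,3,3](0)
Move 5: P1 pit4 -> P1=[0,3,4,0,0,1](3) P2=[8,8,1,3,3,3](0)
Move 6: P2 pit0 -> P1=[1,4,4,0,0,1](3) P2=[0,9,2,4,4,4](1)
Move 7: P2 pit2 -> P1=[1,4,4,0,0,1](3) P2=[0,9,0,5,5,4](1)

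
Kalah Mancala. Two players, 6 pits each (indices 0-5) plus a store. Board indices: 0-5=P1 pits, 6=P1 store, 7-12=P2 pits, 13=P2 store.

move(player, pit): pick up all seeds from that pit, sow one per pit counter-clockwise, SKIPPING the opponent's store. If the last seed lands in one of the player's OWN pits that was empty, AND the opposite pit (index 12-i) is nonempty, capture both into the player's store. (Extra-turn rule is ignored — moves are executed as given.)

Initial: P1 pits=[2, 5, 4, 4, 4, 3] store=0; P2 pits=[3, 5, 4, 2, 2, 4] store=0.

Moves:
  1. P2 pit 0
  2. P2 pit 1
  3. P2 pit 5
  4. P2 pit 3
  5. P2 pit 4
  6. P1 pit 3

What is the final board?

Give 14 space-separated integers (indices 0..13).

Move 1: P2 pit0 -> P1=[2,5,4,4,4,3](0) P2=[0,6,5,3,2,4](0)
Move 2: P2 pit1 -> P1=[3,5,4,4,4,3](0) P2=[0,0,6,4,3,5](1)
Move 3: P2 pit5 -> P1=[4,6,5,5,4,3](0) P2=[0,0,6,4,3,0](2)
Move 4: P2 pit3 -> P1=[5,6,5,5,4,3](0) P2=[0,0,6,0,4,1](3)
Move 5: P2 pit4 -> P1=[6,7,5,5,4,3](0) P2=[0,0,6,0,0,2](4)
Move 6: P1 pit3 -> P1=[6,7,5,0,5,4](1) P2=[1,1,6,0,0,2](4)

Answer: 6 7 5 0 5 4 1 1 1 6 0 0 2 4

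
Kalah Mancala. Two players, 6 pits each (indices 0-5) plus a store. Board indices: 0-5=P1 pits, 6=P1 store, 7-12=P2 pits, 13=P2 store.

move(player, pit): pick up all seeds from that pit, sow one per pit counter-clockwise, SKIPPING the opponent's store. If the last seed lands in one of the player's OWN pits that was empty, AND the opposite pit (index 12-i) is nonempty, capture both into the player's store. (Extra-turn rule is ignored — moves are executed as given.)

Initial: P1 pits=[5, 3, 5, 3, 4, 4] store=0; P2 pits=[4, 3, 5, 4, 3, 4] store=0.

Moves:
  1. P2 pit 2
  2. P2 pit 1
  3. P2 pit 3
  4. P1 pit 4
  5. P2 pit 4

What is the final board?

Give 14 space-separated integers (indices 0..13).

Move 1: P2 pit2 -> P1=[6,3,5,3,4,4](0) P2=[4,3,0,5,4,5](1)
Move 2: P2 pit1 -> P1=[6,3,5,3,4,4](0) P2=[4,0,1,6,5,5](1)
Move 3: P2 pit3 -> P1=[7,4,6,3,4,4](0) P2=[4,0,1,0,6,6](2)
Move 4: P1 pit4 -> P1=[7,4,6,3,0,5](1) P2=[5,1,1,0,6,6](2)
Move 5: P2 pit4 -> P1=[8,5,7,4,0,5](1) P2=[5,1,1,0,0,7](3)

Answer: 8 5 7 4 0 5 1 5 1 1 0 0 7 3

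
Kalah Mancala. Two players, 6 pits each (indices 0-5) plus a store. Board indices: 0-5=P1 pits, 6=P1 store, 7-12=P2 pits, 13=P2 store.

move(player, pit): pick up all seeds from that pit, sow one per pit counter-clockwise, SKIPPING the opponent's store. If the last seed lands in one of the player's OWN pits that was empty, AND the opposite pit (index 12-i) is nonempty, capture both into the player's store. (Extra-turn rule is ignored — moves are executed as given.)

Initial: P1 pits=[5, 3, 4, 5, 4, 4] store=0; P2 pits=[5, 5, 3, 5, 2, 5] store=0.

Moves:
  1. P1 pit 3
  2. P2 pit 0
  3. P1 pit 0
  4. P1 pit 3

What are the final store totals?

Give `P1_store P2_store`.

Answer: 1 1

Derivation:
Move 1: P1 pit3 -> P1=[5,3,4,0,5,5](1) P2=[6,6,3,5,2,5](0)
Move 2: P2 pit0 -> P1=[5,3,4,0,5,5](1) P2=[0,7,4,6,3,6](1)
Move 3: P1 pit0 -> P1=[0,4,5,1,6,6](1) P2=[0,7,4,6,3,6](1)
Move 4: P1 pit3 -> P1=[0,4,5,0,7,6](1) P2=[0,7,4,6,3,6](1)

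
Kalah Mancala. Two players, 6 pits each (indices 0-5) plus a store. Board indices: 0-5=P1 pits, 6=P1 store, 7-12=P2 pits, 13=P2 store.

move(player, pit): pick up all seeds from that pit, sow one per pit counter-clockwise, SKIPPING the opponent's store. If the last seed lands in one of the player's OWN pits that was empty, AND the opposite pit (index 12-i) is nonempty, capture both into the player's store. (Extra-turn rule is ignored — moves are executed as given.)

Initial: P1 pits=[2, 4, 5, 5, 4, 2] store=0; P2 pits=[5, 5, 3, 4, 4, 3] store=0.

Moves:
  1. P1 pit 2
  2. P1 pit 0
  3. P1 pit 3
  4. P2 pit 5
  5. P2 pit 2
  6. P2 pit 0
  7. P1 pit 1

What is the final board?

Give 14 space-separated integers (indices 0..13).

Move 1: P1 pit2 -> P1=[2,4,0,6,5,3](1) P2=[6,5,3,4,4,3](0)
Move 2: P1 pit0 -> P1=[0,5,0,6,5,3](6) P2=[6,5,3,0,4,3](0)
Move 3: P1 pit3 -> P1=[0,5,0,0,6,4](7) P2=[7,6,4,0,4,3](0)
Move 4: P2 pit5 -> P1=[1,6,0,0,6,4](7) P2=[7,6,4,0,4,0](1)
Move 5: P2 pit2 -> P1=[1,6,0,0,6,4](7) P2=[7,6,0,1,5,1](2)
Move 6: P2 pit0 -> P1=[2,6,0,0,6,4](7) P2=[0,7,1,2,6,2](3)
Move 7: P1 pit1 -> P1=[2,0,1,1,7,5](8) P2=[1,7,1,2,6,2](3)

Answer: 2 0 1 1 7 5 8 1 7 1 2 6 2 3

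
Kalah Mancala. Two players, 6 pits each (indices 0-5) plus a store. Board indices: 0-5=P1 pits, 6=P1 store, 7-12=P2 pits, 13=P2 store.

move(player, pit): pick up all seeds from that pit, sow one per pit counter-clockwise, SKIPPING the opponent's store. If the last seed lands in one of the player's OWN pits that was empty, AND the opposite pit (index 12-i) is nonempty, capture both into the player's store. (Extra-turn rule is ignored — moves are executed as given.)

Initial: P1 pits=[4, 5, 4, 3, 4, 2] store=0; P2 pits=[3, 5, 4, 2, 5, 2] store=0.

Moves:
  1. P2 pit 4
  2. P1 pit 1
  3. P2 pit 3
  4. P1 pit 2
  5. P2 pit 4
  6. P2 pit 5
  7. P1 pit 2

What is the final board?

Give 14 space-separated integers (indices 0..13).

Answer: 6 1 0 7 6 4 2 5 6 4 0 0 0 2

Derivation:
Move 1: P2 pit4 -> P1=[5,6,5,3,4,2](0) P2=[3,5,4,2,0,3](1)
Move 2: P1 pit1 -> P1=[5,0,6,4,5,3](1) P2=[4,5,4,2,0,3](1)
Move 3: P2 pit3 -> P1=[5,0,6,4,5,3](1) P2=[4,5,4,0,1,4](1)
Move 4: P1 pit2 -> P1=[5,0,0,5,6,4](2) P2=[5,6,4,0,1,4](1)
Move 5: P2 pit4 -> P1=[5,0,0,5,6,4](2) P2=[5,6,4,0,0,5](1)
Move 6: P2 pit5 -> P1=[6,1,1,6,6,4](2) P2=[5,6,4,0,0,0](2)
Move 7: P1 pit2 -> P1=[6,1,0,7,6,4](2) P2=[5,6,4,0,0,0](2)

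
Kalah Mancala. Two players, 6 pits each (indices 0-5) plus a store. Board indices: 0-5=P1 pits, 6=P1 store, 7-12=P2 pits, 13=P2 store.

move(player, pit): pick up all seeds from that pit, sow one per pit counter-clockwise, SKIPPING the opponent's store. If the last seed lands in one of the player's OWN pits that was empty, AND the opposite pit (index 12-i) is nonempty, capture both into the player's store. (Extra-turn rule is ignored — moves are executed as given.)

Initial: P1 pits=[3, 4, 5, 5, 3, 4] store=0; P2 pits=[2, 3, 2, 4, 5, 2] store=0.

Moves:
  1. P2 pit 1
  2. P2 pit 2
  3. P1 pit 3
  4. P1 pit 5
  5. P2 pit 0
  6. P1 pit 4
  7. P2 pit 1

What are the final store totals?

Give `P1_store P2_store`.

Move 1: P2 pit1 -> P1=[3,4,5,5,3,4](0) P2=[2,0,3,5,6,2](0)
Move 2: P2 pit2 -> P1=[3,4,5,5,3,4](0) P2=[2,0,0,6,7,3](0)
Move 3: P1 pit3 -> P1=[3,4,5,0,4,5](1) P2=[3,1,0,6,7,3](0)
Move 4: P1 pit5 -> P1=[3,4,5,0,4,0](2) P2=[4,2,1,7,7,3](0)
Move 5: P2 pit0 -> P1=[3,4,5,0,4,0](2) P2=[0,3,2,8,8,3](0)
Move 6: P1 pit4 -> P1=[3,4,5,0,0,1](3) P2=[1,4,2,8,8,3](0)
Move 7: P2 pit1 -> P1=[3,4,5,0,0,1](3) P2=[1,0,3,9,9,4](0)

Answer: 3 0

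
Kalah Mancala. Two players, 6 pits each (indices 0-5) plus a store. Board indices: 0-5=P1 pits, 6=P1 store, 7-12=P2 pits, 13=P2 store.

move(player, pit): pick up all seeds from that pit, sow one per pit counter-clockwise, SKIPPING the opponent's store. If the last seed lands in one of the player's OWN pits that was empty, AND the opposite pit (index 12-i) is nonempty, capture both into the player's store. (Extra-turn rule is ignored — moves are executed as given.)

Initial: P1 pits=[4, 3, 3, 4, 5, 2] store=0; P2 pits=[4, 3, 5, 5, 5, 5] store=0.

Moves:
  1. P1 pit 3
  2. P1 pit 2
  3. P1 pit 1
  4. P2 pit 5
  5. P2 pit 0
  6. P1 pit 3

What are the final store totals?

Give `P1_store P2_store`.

Answer: 2 7

Derivation:
Move 1: P1 pit3 -> P1=[4,3,3,0,6,3](1) P2=[5,3,5,5,5,5](0)
Move 2: P1 pit2 -> P1=[4,3,0,1,7,4](1) P2=[5,3,5,5,5,5](0)
Move 3: P1 pit1 -> P1=[4,0,1,2,8,4](1) P2=[5,3,5,5,5,5](0)
Move 4: P2 pit5 -> P1=[5,1,2,3,8,4](1) P2=[5,3,5,5,5,0](1)
Move 5: P2 pit0 -> P1=[0,1,2,3,8,4](1) P2=[0,4,6,6,6,0](7)
Move 6: P1 pit3 -> P1=[0,1,2,0,9,5](2) P2=[0,4,6,6,6,0](7)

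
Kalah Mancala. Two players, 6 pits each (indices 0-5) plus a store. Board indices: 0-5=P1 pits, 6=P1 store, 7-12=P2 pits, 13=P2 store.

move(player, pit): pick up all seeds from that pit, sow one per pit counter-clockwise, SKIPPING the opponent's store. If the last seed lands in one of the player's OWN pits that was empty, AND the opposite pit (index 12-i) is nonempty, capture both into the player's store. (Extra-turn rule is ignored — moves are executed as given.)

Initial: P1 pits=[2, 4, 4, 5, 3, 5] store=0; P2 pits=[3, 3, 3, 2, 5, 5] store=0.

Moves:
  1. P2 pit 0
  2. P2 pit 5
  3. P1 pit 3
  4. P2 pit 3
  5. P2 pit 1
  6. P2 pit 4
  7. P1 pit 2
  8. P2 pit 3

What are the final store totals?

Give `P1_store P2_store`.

Move 1: P2 pit0 -> P1=[2,4,4,5,3,5](0) P2=[0,4,4,3,5,5](0)
Move 2: P2 pit5 -> P1=[3,5,5,6,3,5](0) P2=[0,4,4,3,5,0](1)
Move 3: P1 pit3 -> P1=[3,5,5,0,4,6](1) P2=[1,5,5,3,5,0](1)
Move 4: P2 pit3 -> P1=[3,5,5,0,4,6](1) P2=[1,5,5,0,6,1](2)
Move 5: P2 pit1 -> P1=[3,5,5,0,4,6](1) P2=[1,0,6,1,7,2](3)
Move 6: P2 pit4 -> P1=[4,6,6,1,5,6](1) P2=[1,0,6,1,0,3](4)
Move 7: P1 pit2 -> P1=[4,6,0,2,6,7](2) P2=[2,1,6,1,0,3](4)
Move 8: P2 pit3 -> P1=[4,0,0,2,6,7](2) P2=[2,1,6,0,0,3](11)

Answer: 2 11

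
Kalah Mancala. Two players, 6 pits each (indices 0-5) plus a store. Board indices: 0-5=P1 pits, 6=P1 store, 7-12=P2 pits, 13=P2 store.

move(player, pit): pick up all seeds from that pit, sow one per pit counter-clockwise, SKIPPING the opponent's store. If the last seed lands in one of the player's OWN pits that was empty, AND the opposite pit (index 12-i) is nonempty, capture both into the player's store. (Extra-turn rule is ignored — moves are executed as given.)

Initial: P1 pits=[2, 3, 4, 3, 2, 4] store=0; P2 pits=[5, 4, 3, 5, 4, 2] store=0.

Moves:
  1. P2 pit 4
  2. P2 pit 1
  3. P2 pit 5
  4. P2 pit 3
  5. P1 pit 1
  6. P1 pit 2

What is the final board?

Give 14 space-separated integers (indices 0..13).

Answer: 5 0 0 5 4 6 2 7 1 5 0 2 1 3

Derivation:
Move 1: P2 pit4 -> P1=[3,4,4,3,2,4](0) P2=[5,4,3,5,0,3](1)
Move 2: P2 pit1 -> P1=[3,4,4,3,2,4](0) P2=[5,0,4,6,1,4](1)
Move 3: P2 pit5 -> P1=[4,5,5,3,2,4](0) P2=[5,0,4,6,1,0](2)
Move 4: P2 pit3 -> P1=[5,6,6,3,2,4](0) P2=[5,0,4,0,2,1](3)
Move 5: P1 pit1 -> P1=[5,0,7,4,3,5](1) P2=[6,0,4,0,2,1](3)
Move 6: P1 pit2 -> P1=[5,0,0,5,4,6](2) P2=[7,1,5,0,2,1](3)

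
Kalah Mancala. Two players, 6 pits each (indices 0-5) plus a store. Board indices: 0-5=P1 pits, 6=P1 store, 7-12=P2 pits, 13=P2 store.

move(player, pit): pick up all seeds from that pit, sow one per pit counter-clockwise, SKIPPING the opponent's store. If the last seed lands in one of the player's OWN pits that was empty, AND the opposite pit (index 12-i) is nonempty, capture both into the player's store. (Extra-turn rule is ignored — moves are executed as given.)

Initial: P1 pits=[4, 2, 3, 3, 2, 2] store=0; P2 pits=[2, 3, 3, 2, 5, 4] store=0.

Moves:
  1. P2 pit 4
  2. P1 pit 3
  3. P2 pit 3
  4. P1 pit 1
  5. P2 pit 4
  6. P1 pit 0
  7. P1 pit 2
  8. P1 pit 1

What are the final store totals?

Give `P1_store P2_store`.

Move 1: P2 pit4 -> P1=[5,3,4,3,2,2](0) P2=[2,3,3,2,0,5](1)
Move 2: P1 pit3 -> P1=[5,3,4,0,3,3](1) P2=[2,3,3,2,0,5](1)
Move 3: P2 pit3 -> P1=[5,3,4,0,3,3](1) P2=[2,3,3,0,1,6](1)
Move 4: P1 pit1 -> P1=[5,0,5,1,4,3](1) P2=[2,3,3,0,1,6](1)
Move 5: P2 pit4 -> P1=[5,0,5,1,4,3](1) P2=[2,3,3,0,0,7](1)
Move 6: P1 pit0 -> P1=[0,1,6,2,5,4](1) P2=[2,3,3,0,0,7](1)
Move 7: P1 pit2 -> P1=[0,1,0,3,6,5](2) P2=[3,4,3,0,0,7](1)
Move 8: P1 pit1 -> P1=[0,0,1,3,6,5](2) P2=[3,4,3,0,0,7](1)

Answer: 2 1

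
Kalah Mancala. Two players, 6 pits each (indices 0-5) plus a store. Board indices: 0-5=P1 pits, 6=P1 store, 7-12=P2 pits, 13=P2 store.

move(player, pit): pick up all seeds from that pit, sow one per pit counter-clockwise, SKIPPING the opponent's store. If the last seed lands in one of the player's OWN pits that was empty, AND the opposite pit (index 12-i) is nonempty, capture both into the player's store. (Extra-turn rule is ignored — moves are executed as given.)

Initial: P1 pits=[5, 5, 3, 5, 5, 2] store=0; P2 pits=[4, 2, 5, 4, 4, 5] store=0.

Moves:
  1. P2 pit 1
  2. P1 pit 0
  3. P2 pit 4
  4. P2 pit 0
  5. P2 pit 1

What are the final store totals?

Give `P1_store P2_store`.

Answer: 0 9

Derivation:
Move 1: P2 pit1 -> P1=[5,5,3,5,5,2](0) P2=[4,0,6,5,4,5](0)
Move 2: P1 pit0 -> P1=[0,6,4,6,6,3](0) P2=[4,0,6,5,4,5](0)
Move 3: P2 pit4 -> P1=[1,7,4,6,6,3](0) P2=[4,0,6,5,0,6](1)
Move 4: P2 pit0 -> P1=[1,0,4,6,6,3](0) P2=[0,1,7,6,0,6](9)
Move 5: P2 pit1 -> P1=[1,0,4,6,6,3](0) P2=[0,0,8,6,0,6](9)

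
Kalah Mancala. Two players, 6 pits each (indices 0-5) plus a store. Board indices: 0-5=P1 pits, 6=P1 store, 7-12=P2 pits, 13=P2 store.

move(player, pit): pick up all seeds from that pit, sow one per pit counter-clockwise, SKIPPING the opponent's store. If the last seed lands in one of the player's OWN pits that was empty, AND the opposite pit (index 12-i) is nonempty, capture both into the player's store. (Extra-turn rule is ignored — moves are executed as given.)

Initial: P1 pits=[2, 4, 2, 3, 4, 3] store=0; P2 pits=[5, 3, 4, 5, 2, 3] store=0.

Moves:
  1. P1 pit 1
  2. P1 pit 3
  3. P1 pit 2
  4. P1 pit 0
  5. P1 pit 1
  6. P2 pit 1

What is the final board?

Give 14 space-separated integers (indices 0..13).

Answer: 0 0 1 1 7 6 7 6 0 5 1 3 3 0

Derivation:
Move 1: P1 pit1 -> P1=[2,0,3,4,5,4](0) P2=[5,3,4,5,2,3](0)
Move 2: P1 pit3 -> P1=[2,0,3,0,6,5](1) P2=[6,3,4,5,2,3](0)
Move 3: P1 pit2 -> P1=[2,0,0,1,7,6](1) P2=[6,3,4,5,2,3](0)
Move 4: P1 pit0 -> P1=[0,1,0,1,7,6](7) P2=[6,3,4,0,2,3](0)
Move 5: P1 pit1 -> P1=[0,0,1,1,7,6](7) P2=[6,3,4,0,2,3](0)
Move 6: P2 pit1 -> P1=[0,0,1,1,7,6](7) P2=[6,0,5,1,3,3](0)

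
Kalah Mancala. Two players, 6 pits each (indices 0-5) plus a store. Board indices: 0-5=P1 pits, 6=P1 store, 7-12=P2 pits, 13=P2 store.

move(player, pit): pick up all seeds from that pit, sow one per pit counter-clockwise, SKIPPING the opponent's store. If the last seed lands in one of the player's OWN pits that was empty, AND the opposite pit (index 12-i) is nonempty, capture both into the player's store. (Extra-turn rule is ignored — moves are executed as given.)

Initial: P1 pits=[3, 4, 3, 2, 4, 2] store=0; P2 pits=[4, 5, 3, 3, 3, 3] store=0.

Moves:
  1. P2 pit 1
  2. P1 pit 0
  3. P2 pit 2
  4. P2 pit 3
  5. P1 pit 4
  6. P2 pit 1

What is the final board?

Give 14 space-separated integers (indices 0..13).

Move 1: P2 pit1 -> P1=[3,4,3,2,4,2](0) P2=[4,0,4,4,4,4](1)
Move 2: P1 pit0 -> P1=[0,5,4,3,4,2](0) P2=[4,0,4,4,4,4](1)
Move 3: P2 pit2 -> P1=[0,5,4,3,4,2](0) P2=[4,0,0,5,5,5](2)
Move 4: P2 pit3 -> P1=[1,6,4,3,4,2](0) P2=[4,0,0,0,6,6](3)
Move 5: P1 pit4 -> P1=[1,6,4,3,0,3](1) P2=[5,1,0,0,6,6](3)
Move 6: P2 pit1 -> P1=[1,6,4,0,0,3](1) P2=[5,0,0,0,6,6](7)

Answer: 1 6 4 0 0 3 1 5 0 0 0 6 6 7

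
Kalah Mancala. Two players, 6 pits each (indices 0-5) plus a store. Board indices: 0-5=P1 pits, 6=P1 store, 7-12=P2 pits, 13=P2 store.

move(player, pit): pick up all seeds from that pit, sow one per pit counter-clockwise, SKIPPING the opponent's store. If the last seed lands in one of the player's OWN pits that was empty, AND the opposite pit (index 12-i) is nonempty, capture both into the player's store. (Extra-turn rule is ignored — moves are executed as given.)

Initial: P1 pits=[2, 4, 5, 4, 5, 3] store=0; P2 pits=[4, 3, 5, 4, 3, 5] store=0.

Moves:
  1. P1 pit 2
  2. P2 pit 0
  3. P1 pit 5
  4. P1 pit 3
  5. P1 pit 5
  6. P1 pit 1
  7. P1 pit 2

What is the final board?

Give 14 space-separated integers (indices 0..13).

Answer: 2 0 0 2 8 0 7 0 6 7 5 4 6 0

Derivation:
Move 1: P1 pit2 -> P1=[2,4,0,5,6,4](1) P2=[5,3,5,4,3,5](0)
Move 2: P2 pit0 -> P1=[2,4,0,5,6,4](1) P2=[0,4,6,5,4,6](0)
Move 3: P1 pit5 -> P1=[2,4,0,5,6,0](2) P2=[1,5,7,5,4,6](0)
Move 4: P1 pit3 -> P1=[2,4,0,0,7,1](3) P2=[2,6,7,5,4,6](0)
Move 5: P1 pit5 -> P1=[2,4,0,0,7,0](4) P2=[2,6,7,5,4,6](0)
Move 6: P1 pit1 -> P1=[2,0,1,1,8,0](7) P2=[0,6,7,5,4,6](0)
Move 7: P1 pit2 -> P1=[2,0,0,2,8,0](7) P2=[0,6,7,5,4,6](0)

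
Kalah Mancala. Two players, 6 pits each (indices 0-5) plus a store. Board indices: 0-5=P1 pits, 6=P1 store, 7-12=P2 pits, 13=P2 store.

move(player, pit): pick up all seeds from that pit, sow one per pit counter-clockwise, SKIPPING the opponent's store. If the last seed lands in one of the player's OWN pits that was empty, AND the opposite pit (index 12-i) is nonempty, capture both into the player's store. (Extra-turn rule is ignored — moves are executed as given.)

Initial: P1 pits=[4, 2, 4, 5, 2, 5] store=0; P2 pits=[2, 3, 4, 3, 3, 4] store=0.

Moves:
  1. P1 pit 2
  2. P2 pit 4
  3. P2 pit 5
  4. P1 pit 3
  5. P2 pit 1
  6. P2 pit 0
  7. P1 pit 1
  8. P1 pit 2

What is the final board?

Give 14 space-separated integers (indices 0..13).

Answer: 0 0 0 2 6 7 2 0 1 7 6 1 0 9

Derivation:
Move 1: P1 pit2 -> P1=[4,2,0,6,3,6](1) P2=[2,3,4,3,3,4](0)
Move 2: P2 pit4 -> P1=[5,2,0,6,3,6](1) P2=[2,3,4,3,0,5](1)
Move 3: P2 pit5 -> P1=[6,3,1,7,3,6](1) P2=[2,3,4,3,0,0](2)
Move 4: P1 pit3 -> P1=[6,3,1,0,4,7](2) P2=[3,4,5,4,0,0](2)
Move 5: P2 pit1 -> P1=[0,3,1,0,4,7](2) P2=[3,0,6,5,1,0](9)
Move 6: P2 pit0 -> P1=[0,3,1,0,4,7](2) P2=[0,1,7,6,1,0](9)
Move 7: P1 pit1 -> P1=[0,0,2,1,5,7](2) P2=[0,1,7,6,1,0](9)
Move 8: P1 pit2 -> P1=[0,0,0,2,6,7](2) P2=[0,1,7,6,1,0](9)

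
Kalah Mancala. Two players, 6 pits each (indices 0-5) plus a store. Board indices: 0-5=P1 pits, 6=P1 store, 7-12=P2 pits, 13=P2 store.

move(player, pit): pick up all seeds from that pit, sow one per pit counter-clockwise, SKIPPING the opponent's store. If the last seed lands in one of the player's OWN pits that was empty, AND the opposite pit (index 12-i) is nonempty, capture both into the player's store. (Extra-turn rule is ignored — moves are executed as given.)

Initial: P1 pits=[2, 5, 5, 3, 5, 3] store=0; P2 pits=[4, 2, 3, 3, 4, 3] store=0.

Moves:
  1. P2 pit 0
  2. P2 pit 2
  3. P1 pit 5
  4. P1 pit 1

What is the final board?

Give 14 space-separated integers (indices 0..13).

Move 1: P2 pit0 -> P1=[2,5,5,3,5,3](0) P2=[0,3,4,4,5,3](0)
Move 2: P2 pit2 -> P1=[2,5,5,3,5,3](0) P2=[0,3,0,5,6,4](1)
Move 3: P1 pit5 -> P1=[2,5,5,3,5,0](1) P2=[1,4,0,5,6,4](1)
Move 4: P1 pit1 -> P1=[2,0,6,4,6,1](2) P2=[1,4,0,5,6,4](1)

Answer: 2 0 6 4 6 1 2 1 4 0 5 6 4 1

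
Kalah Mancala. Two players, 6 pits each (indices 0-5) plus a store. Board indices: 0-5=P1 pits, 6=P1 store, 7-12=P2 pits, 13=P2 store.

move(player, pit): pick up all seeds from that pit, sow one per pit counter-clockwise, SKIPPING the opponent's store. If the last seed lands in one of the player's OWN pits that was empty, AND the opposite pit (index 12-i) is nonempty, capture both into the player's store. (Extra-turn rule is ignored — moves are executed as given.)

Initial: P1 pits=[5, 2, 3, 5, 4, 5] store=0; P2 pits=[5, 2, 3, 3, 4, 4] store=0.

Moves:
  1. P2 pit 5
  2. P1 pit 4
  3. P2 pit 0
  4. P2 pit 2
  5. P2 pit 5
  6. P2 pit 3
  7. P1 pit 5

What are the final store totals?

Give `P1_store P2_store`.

Move 1: P2 pit5 -> P1=[6,3,4,5,4,5](0) P2=[5,2,3,3,4,0](1)
Move 2: P1 pit4 -> P1=[6,3,4,5,0,6](1) P2=[6,3,3,3,4,0](1)
Move 3: P2 pit0 -> P1=[6,3,4,5,0,6](1) P2=[0,4,4,4,5,1](2)
Move 4: P2 pit2 -> P1=[6,3,4,5,0,6](1) P2=[0,4,0,5,6,2](3)
Move 5: P2 pit5 -> P1=[7,3,4,5,0,6](1) P2=[0,4,0,5,6,0](4)
Move 6: P2 pit3 -> P1=[8,4,4,5,0,6](1) P2=[0,4,0,0,7,1](5)
Move 7: P1 pit5 -> P1=[8,4,4,5,0,0](2) P2=[1,5,1,1,8,1](5)

Answer: 2 5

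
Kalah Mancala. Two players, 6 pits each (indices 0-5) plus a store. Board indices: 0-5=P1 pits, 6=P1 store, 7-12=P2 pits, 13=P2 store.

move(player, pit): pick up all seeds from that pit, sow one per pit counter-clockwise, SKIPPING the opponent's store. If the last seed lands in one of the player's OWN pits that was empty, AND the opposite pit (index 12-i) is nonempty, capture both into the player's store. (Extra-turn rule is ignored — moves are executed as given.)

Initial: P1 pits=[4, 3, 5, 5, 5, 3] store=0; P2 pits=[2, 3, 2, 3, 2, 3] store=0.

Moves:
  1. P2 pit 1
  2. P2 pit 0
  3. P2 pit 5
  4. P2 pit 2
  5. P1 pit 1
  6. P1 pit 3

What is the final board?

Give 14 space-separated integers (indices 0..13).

Answer: 5 0 6 0 7 5 1 1 2 1 5 4 1 2

Derivation:
Move 1: P2 pit1 -> P1=[4,3,5,5,5,3](0) P2=[2,0,3,4,3,3](0)
Move 2: P2 pit0 -> P1=[4,3,5,5,5,3](0) P2=[0,1,4,4,3,3](0)
Move 3: P2 pit5 -> P1=[5,4,5,5,5,3](0) P2=[0,1,4,4,3,0](1)
Move 4: P2 pit2 -> P1=[5,4,5,5,5,3](0) P2=[0,1,0,5,4,1](2)
Move 5: P1 pit1 -> P1=[5,0,6,6,6,4](0) P2=[0,1,0,5,4,1](2)
Move 6: P1 pit3 -> P1=[5,0,6,0,7,5](1) P2=[1,2,1,5,4,1](2)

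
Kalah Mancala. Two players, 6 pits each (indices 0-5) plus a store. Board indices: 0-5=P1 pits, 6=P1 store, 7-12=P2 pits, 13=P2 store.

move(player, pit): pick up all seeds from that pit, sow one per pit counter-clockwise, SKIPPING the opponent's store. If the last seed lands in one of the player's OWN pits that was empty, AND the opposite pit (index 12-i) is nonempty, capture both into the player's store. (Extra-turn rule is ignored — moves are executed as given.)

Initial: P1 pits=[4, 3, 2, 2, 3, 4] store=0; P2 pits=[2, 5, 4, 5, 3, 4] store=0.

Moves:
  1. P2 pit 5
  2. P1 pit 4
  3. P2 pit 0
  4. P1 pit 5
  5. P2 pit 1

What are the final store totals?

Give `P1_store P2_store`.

Move 1: P2 pit5 -> P1=[5,4,3,2,3,4](0) P2=[2,5,4,5,3,0](1)
Move 2: P1 pit4 -> P1=[5,4,3,2,0,5](1) P2=[3,5,4,5,3,0](1)
Move 3: P2 pit0 -> P1=[5,4,3,2,0,5](1) P2=[0,6,5,6,3,0](1)
Move 4: P1 pit5 -> P1=[5,4,3,2,0,0](2) P2=[1,7,6,7,3,0](1)
Move 5: P2 pit1 -> P1=[6,5,3,2,0,0](2) P2=[1,0,7,8,4,1](2)

Answer: 2 2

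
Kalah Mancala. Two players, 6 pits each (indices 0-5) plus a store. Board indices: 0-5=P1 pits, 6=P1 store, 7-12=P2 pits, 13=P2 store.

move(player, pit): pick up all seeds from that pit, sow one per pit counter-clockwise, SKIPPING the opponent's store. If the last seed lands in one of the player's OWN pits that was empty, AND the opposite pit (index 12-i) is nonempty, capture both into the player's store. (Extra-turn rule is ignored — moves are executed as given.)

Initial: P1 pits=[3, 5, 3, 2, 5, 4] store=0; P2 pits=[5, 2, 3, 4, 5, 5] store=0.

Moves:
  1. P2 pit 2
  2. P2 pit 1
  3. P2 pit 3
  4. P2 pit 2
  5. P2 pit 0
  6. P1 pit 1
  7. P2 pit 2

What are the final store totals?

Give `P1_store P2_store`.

Move 1: P2 pit2 -> P1=[3,5,3,2,5,4](0) P2=[5,2,0,5,6,6](0)
Move 2: P2 pit1 -> P1=[3,5,3,2,5,4](0) P2=[5,0,1,6,6,6](0)
Move 3: P2 pit3 -> P1=[4,6,4,2,5,4](0) P2=[5,0,1,0,7,7](1)
Move 4: P2 pit2 -> P1=[4,6,0,2,5,4](0) P2=[5,0,0,0,7,7](6)
Move 5: P2 pit0 -> P1=[4,6,0,2,5,4](0) P2=[0,1,1,1,8,8](6)
Move 6: P1 pit1 -> P1=[4,0,1,3,6,5](1) P2=[1,1,1,1,8,8](6)
Move 7: P2 pit2 -> P1=[4,0,1,3,6,5](1) P2=[1,1,0,2,8,8](6)

Answer: 1 6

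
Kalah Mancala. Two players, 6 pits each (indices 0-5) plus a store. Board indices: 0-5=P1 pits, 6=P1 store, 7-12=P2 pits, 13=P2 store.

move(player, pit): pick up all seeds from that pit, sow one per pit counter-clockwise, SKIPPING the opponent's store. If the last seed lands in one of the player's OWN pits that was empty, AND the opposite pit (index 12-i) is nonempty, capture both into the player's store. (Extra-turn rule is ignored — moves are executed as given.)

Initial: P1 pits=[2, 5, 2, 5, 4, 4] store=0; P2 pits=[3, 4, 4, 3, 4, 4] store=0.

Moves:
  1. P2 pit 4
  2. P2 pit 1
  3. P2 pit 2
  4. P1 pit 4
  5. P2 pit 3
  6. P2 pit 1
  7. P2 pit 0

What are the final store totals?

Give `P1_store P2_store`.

Answer: 1 9

Derivation:
Move 1: P2 pit4 -> P1=[3,6,2,5,4,4](0) P2=[3,4,4,3,0,5](1)
Move 2: P2 pit1 -> P1=[3,6,2,5,4,4](0) P2=[3,0,5,4,1,6](1)
Move 3: P2 pit2 -> P1=[4,6,2,5,4,4](0) P2=[3,0,0,5,2,7](2)
Move 4: P1 pit4 -> P1=[4,6,2,5,0,5](1) P2=[4,1,0,5,2,7](2)
Move 5: P2 pit3 -> P1=[5,7,2,5,0,5](1) P2=[4,1,0,0,3,8](3)
Move 6: P2 pit1 -> P1=[5,7,2,0,0,5](1) P2=[4,0,0,0,3,8](9)
Move 7: P2 pit0 -> P1=[5,7,2,0,0,5](1) P2=[0,1,1,1,4,8](9)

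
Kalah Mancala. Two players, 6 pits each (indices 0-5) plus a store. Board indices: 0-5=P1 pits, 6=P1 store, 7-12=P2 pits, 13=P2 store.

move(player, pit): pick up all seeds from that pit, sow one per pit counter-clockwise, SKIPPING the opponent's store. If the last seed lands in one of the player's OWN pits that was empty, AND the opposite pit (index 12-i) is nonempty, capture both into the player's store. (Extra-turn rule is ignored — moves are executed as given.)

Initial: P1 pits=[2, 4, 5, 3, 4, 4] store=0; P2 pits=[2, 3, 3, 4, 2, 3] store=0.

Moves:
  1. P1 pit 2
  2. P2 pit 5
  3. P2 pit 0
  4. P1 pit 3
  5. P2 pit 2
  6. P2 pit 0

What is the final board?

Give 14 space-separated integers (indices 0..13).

Answer: 3 5 0 0 6 6 2 0 5 0 6 3 1 2

Derivation:
Move 1: P1 pit2 -> P1=[2,4,0,4,5,5](1) P2=[3,3,3,4,2,3](0)
Move 2: P2 pit5 -> P1=[3,5,0,4,5,5](1) P2=[3,3,3,4,2,0](1)
Move 3: P2 pit0 -> P1=[3,5,0,4,5,5](1) P2=[0,4,4,5,2,0](1)
Move 4: P1 pit3 -> P1=[3,5,0,0,6,6](2) P2=[1,4,4,5,2,0](1)
Move 5: P2 pit2 -> P1=[3,5,0,0,6,6](2) P2=[1,4,0,6,3,1](2)
Move 6: P2 pit0 -> P1=[3,5,0,0,6,6](2) P2=[0,5,0,6,3,1](2)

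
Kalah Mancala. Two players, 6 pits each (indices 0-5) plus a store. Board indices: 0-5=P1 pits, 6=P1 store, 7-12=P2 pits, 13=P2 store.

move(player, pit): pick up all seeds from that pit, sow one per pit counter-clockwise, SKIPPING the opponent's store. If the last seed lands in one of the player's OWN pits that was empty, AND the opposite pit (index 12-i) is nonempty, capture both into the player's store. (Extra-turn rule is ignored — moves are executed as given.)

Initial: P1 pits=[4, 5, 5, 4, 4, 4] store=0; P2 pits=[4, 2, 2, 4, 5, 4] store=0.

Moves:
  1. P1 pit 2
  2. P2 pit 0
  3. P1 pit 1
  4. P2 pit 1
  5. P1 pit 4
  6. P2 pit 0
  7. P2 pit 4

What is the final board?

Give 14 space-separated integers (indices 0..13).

Answer: 5 1 2 7 1 7 3 0 2 5 7 0 6 1

Derivation:
Move 1: P1 pit2 -> P1=[4,5,0,5,5,5](1) P2=[5,2,2,4,5,4](0)
Move 2: P2 pit0 -> P1=[4,5,0,5,5,5](1) P2=[0,3,3,5,6,5](0)
Move 3: P1 pit1 -> P1=[4,0,1,6,6,6](2) P2=[0,3,3,5,6,5](0)
Move 4: P2 pit1 -> P1=[4,0,1,6,6,6](2) P2=[0,0,4,6,7,5](0)
Move 5: P1 pit4 -> P1=[4,0,1,6,0,7](3) P2=[1,1,5,7,7,5](0)
Move 6: P2 pit0 -> P1=[4,0,1,6,0,7](3) P2=[0,2,5,7,7,5](0)
Move 7: P2 pit4 -> P1=[5,1,2,7,1,7](3) P2=[0,2,5,7,0,6](1)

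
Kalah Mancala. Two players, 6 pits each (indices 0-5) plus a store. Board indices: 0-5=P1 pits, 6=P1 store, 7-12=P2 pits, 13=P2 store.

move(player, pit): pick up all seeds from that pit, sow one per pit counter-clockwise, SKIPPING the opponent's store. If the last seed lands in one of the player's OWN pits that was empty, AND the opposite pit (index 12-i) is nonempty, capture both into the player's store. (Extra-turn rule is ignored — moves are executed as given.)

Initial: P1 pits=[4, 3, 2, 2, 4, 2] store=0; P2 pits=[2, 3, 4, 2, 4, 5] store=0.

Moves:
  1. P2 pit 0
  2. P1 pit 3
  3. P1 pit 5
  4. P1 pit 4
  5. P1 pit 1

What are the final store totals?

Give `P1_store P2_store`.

Move 1: P2 pit0 -> P1=[4,3,2,2,4,2](0) P2=[0,4,5,2,4,5](0)
Move 2: P1 pit3 -> P1=[4,3,2,0,5,3](0) P2=[0,4,5,2,4,5](0)
Move 3: P1 pit5 -> P1=[4,3,2,0,5,0](1) P2=[1,5,5,2,4,5](0)
Move 4: P1 pit4 -> P1=[4,3,2,0,0,1](2) P2=[2,6,6,2,4,5](0)
Move 5: P1 pit1 -> P1=[4,0,3,1,0,1](9) P2=[2,0,6,2,4,5](0)

Answer: 9 0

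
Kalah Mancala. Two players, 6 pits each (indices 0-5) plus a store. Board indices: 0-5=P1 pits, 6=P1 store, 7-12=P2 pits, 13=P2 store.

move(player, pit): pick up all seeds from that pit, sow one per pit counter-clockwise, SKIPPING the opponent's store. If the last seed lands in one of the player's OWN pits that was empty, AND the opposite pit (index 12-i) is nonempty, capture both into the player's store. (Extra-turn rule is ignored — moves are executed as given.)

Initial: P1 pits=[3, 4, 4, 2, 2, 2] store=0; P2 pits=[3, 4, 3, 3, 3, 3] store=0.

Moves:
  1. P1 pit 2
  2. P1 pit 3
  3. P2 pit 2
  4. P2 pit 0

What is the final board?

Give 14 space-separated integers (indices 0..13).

Move 1: P1 pit2 -> P1=[3,4,0,3,3,3](1) P2=[3,4,3,3,3,3](0)
Move 2: P1 pit3 -> P1=[3,4,0,0,4,4](2) P2=[3,4,3,3,3,3](0)
Move 3: P2 pit2 -> P1=[3,4,0,0,4,4](2) P2=[3,4,0,4,4,4](0)
Move 4: P2 pit0 -> P1=[3,4,0,0,4,4](2) P2=[0,5,1,5,4,4](0)

Answer: 3 4 0 0 4 4 2 0 5 1 5 4 4 0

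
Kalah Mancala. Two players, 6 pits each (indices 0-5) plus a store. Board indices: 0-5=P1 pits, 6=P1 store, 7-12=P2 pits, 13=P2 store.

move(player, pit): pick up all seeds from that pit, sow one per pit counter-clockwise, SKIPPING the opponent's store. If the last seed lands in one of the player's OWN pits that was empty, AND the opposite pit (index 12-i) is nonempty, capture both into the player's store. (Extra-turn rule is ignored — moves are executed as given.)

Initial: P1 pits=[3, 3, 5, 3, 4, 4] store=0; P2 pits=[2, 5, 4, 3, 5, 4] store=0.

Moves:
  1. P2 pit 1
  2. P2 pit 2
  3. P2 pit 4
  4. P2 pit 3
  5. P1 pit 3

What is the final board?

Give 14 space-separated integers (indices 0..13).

Move 1: P2 pit1 -> P1=[3,3,5,3,4,4](0) P2=[2,0,5,4,6,5](1)
Move 2: P2 pit2 -> P1=[4,3,5,3,4,4](0) P2=[2,0,0,5,7,6](2)
Move 3: P2 pit4 -> P1=[5,4,6,4,5,4](0) P2=[2,0,0,5,0,7](3)
Move 4: P2 pit3 -> P1=[6,5,6,4,5,4](0) P2=[2,0,0,0,1,8](4)
Move 5: P1 pit3 -> P1=[6,5,6,0,6,5](1) P2=[3,0,0,0,1,8](4)

Answer: 6 5 6 0 6 5 1 3 0 0 0 1 8 4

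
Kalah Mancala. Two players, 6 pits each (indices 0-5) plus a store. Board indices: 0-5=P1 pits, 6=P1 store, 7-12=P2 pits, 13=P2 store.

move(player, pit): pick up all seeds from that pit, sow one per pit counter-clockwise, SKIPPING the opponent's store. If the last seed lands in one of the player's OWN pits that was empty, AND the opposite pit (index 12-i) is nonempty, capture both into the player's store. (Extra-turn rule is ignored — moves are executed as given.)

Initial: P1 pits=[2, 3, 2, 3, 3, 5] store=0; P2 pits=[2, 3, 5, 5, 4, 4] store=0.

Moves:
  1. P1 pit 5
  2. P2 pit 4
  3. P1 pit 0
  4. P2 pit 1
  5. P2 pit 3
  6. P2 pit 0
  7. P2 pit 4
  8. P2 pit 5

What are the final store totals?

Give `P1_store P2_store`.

Move 1: P1 pit5 -> P1=[2,3,2,3,3,0](1) P2=[3,4,6,6,4,4](0)
Move 2: P2 pit4 -> P1=[3,4,2,3,3,0](1) P2=[3,4,6,6,0,5](1)
Move 3: P1 pit0 -> P1=[0,5,3,4,3,0](1) P2=[3,4,6,6,0,5](1)
Move 4: P2 pit1 -> P1=[0,5,3,4,3,0](1) P2=[3,0,7,7,1,6](1)
Move 5: P2 pit3 -> P1=[1,6,4,5,3,0](1) P2=[3,0,7,0,2,7](2)
Move 6: P2 pit0 -> P1=[1,6,0,5,3,0](1) P2=[0,1,8,0,2,7](7)
Move 7: P2 pit4 -> P1=[1,6,0,5,3,0](1) P2=[0,1,8,0,0,8](8)
Move 8: P2 pit5 -> P1=[2,7,1,6,4,0](1) P2=[0,1,8,0,0,0](11)

Answer: 1 11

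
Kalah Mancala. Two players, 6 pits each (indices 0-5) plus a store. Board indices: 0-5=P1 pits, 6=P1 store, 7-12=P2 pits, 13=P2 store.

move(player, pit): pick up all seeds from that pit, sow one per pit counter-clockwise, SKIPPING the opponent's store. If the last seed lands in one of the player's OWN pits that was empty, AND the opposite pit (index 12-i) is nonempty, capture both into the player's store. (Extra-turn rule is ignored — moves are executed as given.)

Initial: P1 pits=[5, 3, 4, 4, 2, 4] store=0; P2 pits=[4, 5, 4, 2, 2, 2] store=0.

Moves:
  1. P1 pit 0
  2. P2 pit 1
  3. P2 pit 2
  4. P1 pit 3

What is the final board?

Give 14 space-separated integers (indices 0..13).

Move 1: P1 pit0 -> P1=[0,4,5,5,3,5](0) P2=[4,5,4,2,2,2](0)
Move 2: P2 pit1 -> P1=[0,4,5,5,3,5](0) P2=[4,0,5,3,3,3](1)
Move 3: P2 pit2 -> P1=[1,4,5,5,3,5](0) P2=[4,0,0,4,4,4](2)
Move 4: P1 pit3 -> P1=[1,4,5,0,4,6](1) P2=[5,1,0,4,4,4](2)

Answer: 1 4 5 0 4 6 1 5 1 0 4 4 4 2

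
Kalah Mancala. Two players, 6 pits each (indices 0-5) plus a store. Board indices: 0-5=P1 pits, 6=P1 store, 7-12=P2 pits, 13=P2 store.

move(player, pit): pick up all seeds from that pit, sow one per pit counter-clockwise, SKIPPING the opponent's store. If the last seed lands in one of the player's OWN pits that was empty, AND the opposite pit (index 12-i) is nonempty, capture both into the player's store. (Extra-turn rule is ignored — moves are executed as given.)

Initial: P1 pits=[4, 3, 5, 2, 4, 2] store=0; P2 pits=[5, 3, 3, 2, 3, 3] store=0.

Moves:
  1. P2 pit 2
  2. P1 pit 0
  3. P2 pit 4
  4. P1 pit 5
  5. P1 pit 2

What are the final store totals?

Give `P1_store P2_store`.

Answer: 2 1

Derivation:
Move 1: P2 pit2 -> P1=[4,3,5,2,4,2](0) P2=[5,3,0,3,4,4](0)
Move 2: P1 pit0 -> P1=[0,4,6,3,5,2](0) P2=[5,3,0,3,4,4](0)
Move 3: P2 pit4 -> P1=[1,5,6,3,5,2](0) P2=[5,3,0,3,0,5](1)
Move 4: P1 pit5 -> P1=[1,5,6,3,5,0](1) P2=[6,3,0,3,0,5](1)
Move 5: P1 pit2 -> P1=[1,5,0,4,6,1](2) P2=[7,4,0,3,0,5](1)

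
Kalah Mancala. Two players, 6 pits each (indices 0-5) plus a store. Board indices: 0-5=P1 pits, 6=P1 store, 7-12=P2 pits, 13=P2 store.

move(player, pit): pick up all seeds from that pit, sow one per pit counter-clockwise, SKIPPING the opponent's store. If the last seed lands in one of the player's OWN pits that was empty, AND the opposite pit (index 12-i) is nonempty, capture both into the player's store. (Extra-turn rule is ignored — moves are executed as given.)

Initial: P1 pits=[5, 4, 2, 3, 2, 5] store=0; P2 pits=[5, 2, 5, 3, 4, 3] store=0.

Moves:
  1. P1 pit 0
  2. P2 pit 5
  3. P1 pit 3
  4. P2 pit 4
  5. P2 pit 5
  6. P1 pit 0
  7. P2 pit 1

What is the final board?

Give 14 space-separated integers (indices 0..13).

Move 1: P1 pit0 -> P1=[0,5,3,4,3,6](0) P2=[5,2,5,3,4,3](0)
Move 2: P2 pit5 -> P1=[1,6,3,4,3,6](0) P2=[5,2,5,3,4,0](1)
Move 3: P1 pit3 -> P1=[1,6,3,0,4,7](1) P2=[6,2,5,3,4,0](1)
Move 4: P2 pit4 -> P1=[2,7,3,0,4,7](1) P2=[6,2,5,3,0,1](2)
Move 5: P2 pit5 -> P1=[2,7,3,0,4,7](1) P2=[6,2,5,3,0,0](3)
Move 6: P1 pit0 -> P1=[0,8,4,0,4,7](1) P2=[6,2,5,3,0,0](3)
Move 7: P2 pit1 -> P1=[0,8,4,0,4,7](1) P2=[6,0,6,4,0,0](3)

Answer: 0 8 4 0 4 7 1 6 0 6 4 0 0 3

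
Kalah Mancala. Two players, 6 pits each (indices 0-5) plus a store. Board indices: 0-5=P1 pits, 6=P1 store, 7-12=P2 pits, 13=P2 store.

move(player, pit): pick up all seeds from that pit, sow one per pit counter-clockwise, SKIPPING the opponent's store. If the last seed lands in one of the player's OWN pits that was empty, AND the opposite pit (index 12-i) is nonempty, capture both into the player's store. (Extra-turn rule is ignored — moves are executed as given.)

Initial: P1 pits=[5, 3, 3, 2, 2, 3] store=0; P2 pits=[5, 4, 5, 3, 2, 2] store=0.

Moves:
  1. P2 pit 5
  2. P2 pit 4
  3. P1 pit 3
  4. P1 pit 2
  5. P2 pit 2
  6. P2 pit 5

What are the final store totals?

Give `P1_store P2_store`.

Move 1: P2 pit5 -> P1=[6,3,3,2,2,3](0) P2=[5,4,5,3,2,0](1)
Move 2: P2 pit4 -> P1=[6,3,3,2,2,3](0) P2=[5,4,5,3,0,1](2)
Move 3: P1 pit3 -> P1=[6,3,3,0,3,4](0) P2=[5,4,5,3,0,1](2)
Move 4: P1 pit2 -> P1=[6,3,0,1,4,5](0) P2=[5,4,5,3,0,1](2)
Move 5: P2 pit2 -> P1=[7,3,0,1,4,5](0) P2=[5,4,0,4,1,2](3)
Move 6: P2 pit5 -> P1=[8,3,0,1,4,5](0) P2=[5,4,0,4,1,0](4)

Answer: 0 4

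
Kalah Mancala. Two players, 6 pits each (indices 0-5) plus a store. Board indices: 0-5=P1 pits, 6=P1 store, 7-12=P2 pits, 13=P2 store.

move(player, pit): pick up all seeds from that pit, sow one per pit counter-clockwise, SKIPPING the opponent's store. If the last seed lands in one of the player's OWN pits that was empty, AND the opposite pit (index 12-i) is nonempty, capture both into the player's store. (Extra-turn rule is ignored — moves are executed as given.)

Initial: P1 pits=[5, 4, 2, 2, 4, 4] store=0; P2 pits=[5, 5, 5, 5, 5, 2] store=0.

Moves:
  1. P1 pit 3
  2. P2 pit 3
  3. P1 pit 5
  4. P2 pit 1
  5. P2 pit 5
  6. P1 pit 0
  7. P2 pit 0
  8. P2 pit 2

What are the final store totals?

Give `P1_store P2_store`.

Move 1: P1 pit3 -> P1=[5,4,2,0,5,5](0) P2=[5,5,5,5,5,2](0)
Move 2: P2 pit3 -> P1=[6,5,2,0,5,5](0) P2=[5,5,5,0,6,3](1)
Move 3: P1 pit5 -> P1=[6,5,2,0,5,0](1) P2=[6,6,6,1,6,3](1)
Move 4: P2 pit1 -> P1=[7,5,2,0,5,0](1) P2=[6,0,7,2,7,4](2)
Move 5: P2 pit5 -> P1=[8,6,3,0,5,0](1) P2=[6,0,7,2,7,0](3)
Move 6: P1 pit0 -> P1=[0,7,4,1,6,1](2) P2=[7,1,7,2,7,0](3)
Move 7: P2 pit0 -> P1=[1,7,4,1,6,1](2) P2=[0,2,8,3,8,1](4)
Move 8: P2 pit2 -> P1=[2,8,5,2,6,1](2) P2=[0,2,0,4,9,2](5)

Answer: 2 5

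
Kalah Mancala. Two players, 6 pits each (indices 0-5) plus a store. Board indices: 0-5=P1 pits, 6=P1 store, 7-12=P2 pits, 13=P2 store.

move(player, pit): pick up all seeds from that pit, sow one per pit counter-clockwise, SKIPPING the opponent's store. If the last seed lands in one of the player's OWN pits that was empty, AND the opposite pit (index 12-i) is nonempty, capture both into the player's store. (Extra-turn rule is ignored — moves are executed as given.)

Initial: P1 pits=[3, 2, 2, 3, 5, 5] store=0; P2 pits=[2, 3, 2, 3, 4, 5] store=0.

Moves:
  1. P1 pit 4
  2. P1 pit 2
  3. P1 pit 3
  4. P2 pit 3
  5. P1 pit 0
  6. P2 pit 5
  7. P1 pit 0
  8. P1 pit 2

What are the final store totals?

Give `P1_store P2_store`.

Move 1: P1 pit4 -> P1=[3,2,2,3,0,6](1) P2=[3,4,3,3,4,5](0)
Move 2: P1 pit2 -> P1=[3,2,0,4,0,6](6) P2=[3,0,3,3,4,5](0)
Move 3: P1 pit3 -> P1=[3,2,0,0,1,7](7) P2=[4,0,3,3,4,5](0)
Move 4: P2 pit3 -> P1=[3,2,0,0,1,7](7) P2=[4,0,3,0,5,6](1)
Move 5: P1 pit0 -> P1=[0,3,1,0,1,7](11) P2=[4,0,0,0,5,6](1)
Move 6: P2 pit5 -> P1=[1,4,2,1,2,7](11) P2=[4,0,0,0,5,0](2)
Move 7: P1 pit0 -> P1=[0,5,2,1,2,7](11) P2=[4,0,0,0,5,0](2)
Move 8: P1 pit2 -> P1=[0,5,0,2,3,7](11) P2=[4,0,0,0,5,0](2)

Answer: 11 2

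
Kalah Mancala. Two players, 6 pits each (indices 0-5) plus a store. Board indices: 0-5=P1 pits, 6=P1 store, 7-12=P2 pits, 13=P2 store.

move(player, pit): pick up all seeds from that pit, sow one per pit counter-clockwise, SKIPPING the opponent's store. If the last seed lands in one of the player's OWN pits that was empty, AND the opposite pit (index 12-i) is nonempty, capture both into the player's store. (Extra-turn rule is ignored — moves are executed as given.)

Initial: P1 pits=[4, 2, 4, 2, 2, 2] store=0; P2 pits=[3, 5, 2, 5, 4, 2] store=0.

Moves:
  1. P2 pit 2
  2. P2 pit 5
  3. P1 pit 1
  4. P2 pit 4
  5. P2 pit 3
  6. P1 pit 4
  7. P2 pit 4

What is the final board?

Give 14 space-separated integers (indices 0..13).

Answer: 7 2 7 3 0 3 1 3 5 0 0 0 3 3

Derivation:
Move 1: P2 pit2 -> P1=[4,2,4,2,2,2](0) P2=[3,5,0,6,5,2](0)
Move 2: P2 pit5 -> P1=[5,2,4,2,2,2](0) P2=[3,5,0,6,5,0](1)
Move 3: P1 pit1 -> P1=[5,0,5,3,2,2](0) P2=[3,5,0,6,5,0](1)
Move 4: P2 pit4 -> P1=[6,1,6,3,2,2](0) P2=[3,5,0,6,0,1](2)
Move 5: P2 pit3 -> P1=[7,2,7,3,2,2](0) P2=[3,5,0,0,1,2](3)
Move 6: P1 pit4 -> P1=[7,2,7,3,0,3](1) P2=[3,5,0,0,1,2](3)
Move 7: P2 pit4 -> P1=[7,2,7,3,0,3](1) P2=[3,5,0,0,0,3](3)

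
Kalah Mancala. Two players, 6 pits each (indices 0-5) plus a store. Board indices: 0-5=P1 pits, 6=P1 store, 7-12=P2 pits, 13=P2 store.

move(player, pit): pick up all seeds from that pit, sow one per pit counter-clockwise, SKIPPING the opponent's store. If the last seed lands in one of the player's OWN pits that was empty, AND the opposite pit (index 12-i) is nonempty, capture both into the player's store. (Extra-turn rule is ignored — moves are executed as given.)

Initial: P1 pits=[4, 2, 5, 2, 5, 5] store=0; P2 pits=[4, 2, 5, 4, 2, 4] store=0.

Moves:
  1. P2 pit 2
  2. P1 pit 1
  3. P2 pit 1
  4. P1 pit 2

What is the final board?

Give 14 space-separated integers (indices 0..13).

Answer: 5 0 0 4 6 6 1 5 1 1 6 3 5 1

Derivation:
Move 1: P2 pit2 -> P1=[5,2,5,2,5,5](0) P2=[4,2,0,5,3,5](1)
Move 2: P1 pit1 -> P1=[5,0,6,3,5,5](0) P2=[4,2,0,5,3,5](1)
Move 3: P2 pit1 -> P1=[5,0,6,3,5,5](0) P2=[4,0,1,6,3,5](1)
Move 4: P1 pit2 -> P1=[5,0,0,4,6,6](1) P2=[5,1,1,6,3,5](1)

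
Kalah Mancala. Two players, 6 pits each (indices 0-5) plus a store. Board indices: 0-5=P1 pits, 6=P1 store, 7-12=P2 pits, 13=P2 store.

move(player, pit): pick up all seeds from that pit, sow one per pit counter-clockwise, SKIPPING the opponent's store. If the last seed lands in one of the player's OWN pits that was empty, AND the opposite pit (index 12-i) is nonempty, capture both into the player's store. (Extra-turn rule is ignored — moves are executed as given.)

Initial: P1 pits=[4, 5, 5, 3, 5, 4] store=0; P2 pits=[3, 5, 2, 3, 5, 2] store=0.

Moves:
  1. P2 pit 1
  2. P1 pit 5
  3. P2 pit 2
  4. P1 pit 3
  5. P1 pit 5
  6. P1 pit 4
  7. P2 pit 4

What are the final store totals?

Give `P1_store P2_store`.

Move 1: P2 pit1 -> P1=[4,5,5,3,5,4](0) P2=[3,0,3,4,6,3](1)
Move 2: P1 pit5 -> P1=[4,5,5,3,5,0](1) P2=[4,1,4,4,6,3](1)
Move 3: P2 pit2 -> P1=[4,5,5,3,5,0](1) P2=[4,1,0,5,7,4](2)
Move 4: P1 pit3 -> P1=[4,5,5,0,6,1](2) P2=[4,1,0,5,7,4](2)
Move 5: P1 pit5 -> P1=[4,5,5,0,6,0](3) P2=[4,1,0,5,7,4](2)
Move 6: P1 pit4 -> P1=[4,5,5,0,0,1](4) P2=[5,2,1,6,7,4](2)
Move 7: P2 pit4 -> P1=[5,6,6,1,1,1](4) P2=[5,2,1,6,0,5](3)

Answer: 4 3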